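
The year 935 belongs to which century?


Century = (year - 1) // 100 + 1
= (935 - 1) // 100 + 1
= 934 // 100 + 1
= 9 + 1

10th century


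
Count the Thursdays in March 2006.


March 2006 has 31 days
Anchor: Jan 1, 2006. With p = 2006 - 1 = 2005: (p + p//4 - p//100 + p//400) mod 7 = (2005 + 501 - 20 + 5) mod 7 = 2491 mod 7 = 6 -> Sunday (Mon=0 ... Sun=6)
Days before March (Jan-Feb): 59; March 1 index = (6 + 59) mod 7 = 2 -> Wednesday
First Thursday is March 2
Thursdays: 2, 9, 16, 23, 30

5 Thursdays


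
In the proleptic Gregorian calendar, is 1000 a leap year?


Gregorian leap year rule: divisible by 4, but not by 100, unless also by 400.
1000 is divisible by 100 but not 400 -> not a leap year

No


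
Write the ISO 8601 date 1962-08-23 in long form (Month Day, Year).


ISO 1962-08-23 parses as year=1962, month=08, day=23
Month 8 -> August

August 23, 1962


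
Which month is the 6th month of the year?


Month 6 of 12

June


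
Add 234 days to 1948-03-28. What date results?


Start: 1948-03-28, add 234 days
March 1948 has 31 days: 31 - 28 = 3 days to March 31 -> 231 left
April 1948 has 30 days -> 201 left
May 1948 has 31 days -> 170 left
June 1948 has 30 days -> 140 left
July 1948 has 31 days -> 109 left
August 1948 has 31 days -> 78 left
September 1948 has 30 days -> 48 left
October 1948 has 31 days -> 17 left
November 1948: 17 <= 30 -> lands on November 17

Result: 1948-11-17


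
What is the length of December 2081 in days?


December 2081

31 days


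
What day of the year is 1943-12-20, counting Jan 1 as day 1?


Date: December 20, 1943
Days in months 1 through 11: 334
Plus 20 days in December

Day of year: 354


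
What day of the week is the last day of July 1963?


July 1963 has 31 days
Anchor: Jan 1, 1963. With p = 1963 - 1 = 1962: (p + p//4 - p//100 + p//400) mod 7 = (1962 + 490 - 19 + 4) mod 7 = 2437 mod 7 = 1 -> Tuesday (Mon=0 ... Sun=6)
Days before July (Jan-Jun): 181; July 1 index = (1 + 181) mod 7 = 0 -> Monday
Last day offset: 31 - 1 = 30 days
Weekday index = (0 + 30) mod 7 = 2

Wednesday, July 31


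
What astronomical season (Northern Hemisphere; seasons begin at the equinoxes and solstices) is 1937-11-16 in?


Date: November 16
Astronomical Autumn (approx.; exact equinox/solstice day varies by year): September 22 to December 20
November 16 falls within the Autumn window

Autumn


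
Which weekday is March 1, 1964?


Target: March 1, 1964
Anchor: Jan 1, 1964. With p = 1964 - 1 = 1963: (p + p//4 - p//100 + p//400) mod 7 = (1963 + 490 - 19 + 4) mod 7 = 2438 mod 7 = 2 -> Wednesday (Mon=0 ... Sun=6)
Days before March (Jan-Feb): 60 days
Weekday index = (2 + 60) mod 7 = 6

Sunday


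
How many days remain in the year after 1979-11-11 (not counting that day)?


Day of year: 315 of 365
Remaining = 365 - 315

50 days


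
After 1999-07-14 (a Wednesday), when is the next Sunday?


Current: Wednesday
Target: Sunday
Days ahead: 4

Next Sunday: 1999-07-18


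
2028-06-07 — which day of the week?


Date: June 7, 2028
Anchor: Jan 1, 2028. With p = 2028 - 1 = 2027: (p + p//4 - p//100 + p//400) mod 7 = (2027 + 506 - 20 + 5) mod 7 = 2518 mod 7 = 5 -> Saturday (Mon=0 ... Sun=6)
Days before June (Jan-May): 152; offset = 152 + 7 - 1 = 158
Weekday index = (5 + 158) mod 7 = 2

Day of the week: Wednesday


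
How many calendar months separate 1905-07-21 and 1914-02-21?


From July 1905 to February 1914
9 years * 12 = 108 months, minus 5 months = 103

103 months


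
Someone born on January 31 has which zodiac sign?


Date: January 31
Conventional tropical zodiac dates: Aquarius from January 20 onward; Pisces starts February 19
January 31 falls within the Aquarius range

Aquarius


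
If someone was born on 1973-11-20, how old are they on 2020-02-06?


Birth: 1973-11-20
Reference: 2020-02-06
Year difference: 2020 - 1973 = 47
Birthday not yet reached in 2020, subtract 1

46 years old


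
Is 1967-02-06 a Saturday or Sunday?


Anchor: Jan 1, 1967. With p = 1967 - 1 = 1966: (p + p//4 - p//100 + p//400) mod 7 = (1966 + 491 - 19 + 4) mod 7 = 2442 mod 7 = 6 -> Sunday (Mon=0 ... Sun=6)
Day of year: 37; offset = 36
Weekday index = (6 + 36) mod 7 = 0 -> Monday
Weekend days: Saturday, Sunday

No


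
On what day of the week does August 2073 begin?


Target: August 1, 2073
Anchor: Jan 1, 2073. With p = 2073 - 1 = 2072: (p + p//4 - p//100 + p//400) mod 7 = (2072 + 518 - 20 + 5) mod 7 = 2575 mod 7 = 6 -> Sunday (Mon=0 ... Sun=6)
Days before August (Jan-Jul): 212 days
Weekday index = (6 + 212) mod 7 = 1

Tuesday


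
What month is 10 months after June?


June is month 6
6 + 10 = 16; wrap: 16 - 12 = 4

April


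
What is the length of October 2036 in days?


October 2036

31 days


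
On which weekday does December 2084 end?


December 2084 has 31 days
Anchor: Jan 1, 2084. With p = 2084 - 1 = 2083: (p + p//4 - p//100 + p//400) mod 7 = (2083 + 520 - 20 + 5) mod 7 = 2588 mod 7 = 5 -> Saturday (Mon=0 ... Sun=6)
Days before December (Jan-Nov): 335; December 1 index = (5 + 335) mod 7 = 4 -> Friday
Last day offset: 31 - 1 = 30 days
Weekday index = (4 + 30) mod 7 = 6

Sunday, December 31


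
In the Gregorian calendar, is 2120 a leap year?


Gregorian leap year rule: divisible by 4, but not by 100, unless also by 400.
2120 is divisible by 4 but not 100 -> leap year

Yes


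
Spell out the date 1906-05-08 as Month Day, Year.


ISO 1906-05-08 parses as year=1906, month=05, day=08
Month 5 -> May

May 8, 1906


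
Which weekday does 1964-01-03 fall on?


Date: January 3, 1964
Anchor: Jan 1, 1964. With p = 1964 - 1 = 1963: (p + p//4 - p//100 + p//400) mod 7 = (1963 + 490 - 19 + 4) mod 7 = 2438 mod 7 = 2 -> Wednesday (Mon=0 ... Sun=6)
Days into year = 3 - 1 = 2
Weekday index = (2 + 2) mod 7 = 4

Day of the week: Friday


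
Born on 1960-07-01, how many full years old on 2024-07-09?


Birth: 1960-07-01
Reference: 2024-07-09
Year difference: 2024 - 1960 = 64

64 years old


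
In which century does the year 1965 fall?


Century = (year - 1) // 100 + 1
= (1965 - 1) // 100 + 1
= 1964 // 100 + 1
= 19 + 1

20th century


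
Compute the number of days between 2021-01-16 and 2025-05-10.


From 2021-01-16 to 2025-05-10
2021-01-16: day of year = 16
2025-05-10: days before May = 31 + 28 + 31 + 30 = 120 (2025 is not a leap year); day of year = 120 + 10 = 130
Rest of 2021: 365 - 16 = 349
Full years 2022 (365), 2023 (365), 2024 (366): 1096
Total = 349 + 1096 + 130 = 1575

1575 days


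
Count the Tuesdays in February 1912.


February 1912 has 29 days
Anchor: Jan 1, 1912. With p = 1912 - 1 = 1911: (p + p//4 - p//100 + p//400) mod 7 = (1911 + 477 - 19 + 4) mod 7 = 2373 mod 7 = 0 -> Monday (Mon=0 ... Sun=6)
Days before February (Jan): 31; February 1 index = (0 + 31) mod 7 = 3 -> Thursday
First Tuesday is February 6
Tuesdays: 6, 13, 20, 27

4 Tuesdays


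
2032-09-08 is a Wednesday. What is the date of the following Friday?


Current: Wednesday
Target: Friday
Days ahead: 2

Next Friday: 2032-09-10


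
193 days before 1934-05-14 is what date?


Start: 1934-05-14, subtract 193 days
Back 14 days from May 14 reaches April 30, 1934 -> 179 left
April 1934 has 30 days -> back to March 31, 1934 -> 149 left
March 1934 has 31 days -> back to February 28, 1934 -> 118 left
February 1934 has 28 days -> back to January 31, 1934 -> 90 left
January 1934 has 31 days -> back to December 31, 1933 -> 59 left
December 1933 has 31 days -> back to November 30, 1933 -> 28 left
November 1933: 30 - 28 = 2 -> lands on November 2

Result: 1933-11-02


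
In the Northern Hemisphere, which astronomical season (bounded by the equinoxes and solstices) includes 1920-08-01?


Date: August 1
Astronomical Summer (approx.; exact equinox/solstice day varies by year): June 21 to September 21
August 1 falls within the Summer window

Summer


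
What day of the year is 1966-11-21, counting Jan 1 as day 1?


Date: November 21, 1966
Days in months 1 through 10: 304
Plus 21 days in November

Day of year: 325


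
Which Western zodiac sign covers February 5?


Date: February 5
Conventional tropical zodiac dates: Aquarius from January 20 onward; Pisces starts February 19
February 5 falls within the Aquarius range

Aquarius


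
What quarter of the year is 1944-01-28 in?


Month: January (month 1)
Q1: Jan-Mar, Q2: Apr-Jun, Q3: Jul-Sep, Q4: Oct-Dec

Q1


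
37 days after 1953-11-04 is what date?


Start: 1953-11-04, add 37 days
November 1953 has 30 days: 30 - 4 = 26 days to November 30 -> 11 left
December 1953: 11 <= 31 -> lands on December 11

Result: 1953-12-11


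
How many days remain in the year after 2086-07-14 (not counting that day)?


Day of year: 195 of 365
Remaining = 365 - 195

170 days


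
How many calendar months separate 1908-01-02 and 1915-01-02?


From January 1908 to January 1915
7 years * 12 = 84 months = 84

84 months


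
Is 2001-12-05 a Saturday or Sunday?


Anchor: Jan 1, 2001. With p = 2001 - 1 = 2000: (p + p//4 - p//100 + p//400) mod 7 = (2000 + 500 - 20 + 5) mod 7 = 2485 mod 7 = 0 -> Monday (Mon=0 ... Sun=6)
Day of year: 339; offset = 338
Weekday index = (0 + 338) mod 7 = 2 -> Wednesday
Weekend days: Saturday, Sunday

No


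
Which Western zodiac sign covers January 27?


Date: January 27
Conventional tropical zodiac dates: Aquarius from January 20 onward; Pisces starts February 19
January 27 falls within the Aquarius range

Aquarius


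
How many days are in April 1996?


April 1996

30 days


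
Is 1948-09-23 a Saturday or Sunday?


Anchor: Jan 1, 1948. With p = 1948 - 1 = 1947: (p + p//4 - p//100 + p//400) mod 7 = (1947 + 486 - 19 + 4) mod 7 = 2418 mod 7 = 3 -> Thursday (Mon=0 ... Sun=6)
Day of year: 267; offset = 266
Weekday index = (3 + 266) mod 7 = 3 -> Thursday
Weekend days: Saturday, Sunday

No


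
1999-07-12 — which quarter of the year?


Month: July (month 7)
Q1: Jan-Mar, Q2: Apr-Jun, Q3: Jul-Sep, Q4: Oct-Dec

Q3


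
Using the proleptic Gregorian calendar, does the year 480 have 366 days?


Gregorian leap year rule: divisible by 4, but not by 100, unless also by 400.
480 is divisible by 4 but not 100 -> leap year

Yes


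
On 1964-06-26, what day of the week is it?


Date: June 26, 1964
Anchor: Jan 1, 1964. With p = 1964 - 1 = 1963: (p + p//4 - p//100 + p//400) mod 7 = (1963 + 490 - 19 + 4) mod 7 = 2438 mod 7 = 2 -> Wednesday (Mon=0 ... Sun=6)
Days before June (Jan-May): 152; offset = 152 + 26 - 1 = 177
Weekday index = (2 + 177) mod 7 = 4

Day of the week: Friday


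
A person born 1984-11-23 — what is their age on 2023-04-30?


Birth: 1984-11-23
Reference: 2023-04-30
Year difference: 2023 - 1984 = 39
Birthday not yet reached in 2023, subtract 1

38 years old


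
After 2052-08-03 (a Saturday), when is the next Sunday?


Current: Saturday
Target: Sunday
Days ahead: 1

Next Sunday: 2052-08-04


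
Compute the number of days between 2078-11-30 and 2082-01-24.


From 2078-11-30 to 2082-01-24
2078-11-30: days before November = 31 + 28 + 31 + 30 + 31 + 30 + 31 + 31 + 30 + 31 = 304 (2078 is not a leap year); day of year = 304 + 30 = 334
2082-01-24: day of year = 24
Rest of 2078: 365 - 334 = 31
Full years 2079 (365), 2080 (366), 2081 (365): 1096
Total = 31 + 1096 + 24 = 1151

1151 days


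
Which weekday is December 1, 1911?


Target: December 1, 1911
Anchor: Jan 1, 1911. With p = 1911 - 1 = 1910: (p + p//4 - p//100 + p//400) mod 7 = (1910 + 477 - 19 + 4) mod 7 = 2372 mod 7 = 6 -> Sunday (Mon=0 ... Sun=6)
Days before December (Jan-Nov): 334 days
Weekday index = (6 + 334) mod 7 = 4

Friday


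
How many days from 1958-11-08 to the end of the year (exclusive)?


Day of year: 312 of 365
Remaining = 365 - 312

53 days


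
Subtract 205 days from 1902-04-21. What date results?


Start: 1902-04-21, subtract 205 days
Back 21 days from April 21 reaches March 31, 1902 -> 184 left
March 1902 has 31 days -> back to February 28, 1902 -> 153 left
February 1902 has 28 days -> back to January 31, 1902 -> 125 left
January 1902 has 31 days -> back to December 31, 1901 -> 94 left
December 1901 has 31 days -> back to November 30, 1901 -> 63 left
November 1901 has 30 days -> back to October 31, 1901 -> 33 left
October 1901 has 31 days -> back to September 30, 1901 -> 2 left
September 1901: 30 - 2 = 28 -> lands on September 28

Result: 1901-09-28


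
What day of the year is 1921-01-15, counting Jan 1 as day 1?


Date: January 15, 1921
No months before January
Plus 15 days in January

Day of year: 15


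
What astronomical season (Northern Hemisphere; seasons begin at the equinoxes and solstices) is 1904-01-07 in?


Date: January 7
Astronomical Winter (approx.; exact equinox/solstice day varies by year): December 21 to March 19
January 7 falls within the Winter window

Winter


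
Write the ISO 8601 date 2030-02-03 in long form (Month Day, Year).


ISO 2030-02-03 parses as year=2030, month=02, day=03
Month 2 -> February

February 3, 2030


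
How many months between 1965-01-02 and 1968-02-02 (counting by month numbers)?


From January 1965 to February 1968
3 years * 12 = 36 months, plus 1 month = 37

37 months


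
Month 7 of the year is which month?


Month 7 of 12

July


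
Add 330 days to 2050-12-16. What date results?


Start: 2050-12-16, add 330 days
December 2050 has 31 days: 31 - 16 = 15 days to December 31 -> 315 left
January 2051 has 31 days -> 284 left
February 2051 has 28 days -> 256 left
March 2051 has 31 days -> 225 left
April 2051 has 30 days -> 195 left
May 2051 has 31 days -> 164 left
June 2051 has 30 days -> 134 left
July 2051 has 31 days -> 103 left
August 2051 has 31 days -> 72 left
September 2051 has 30 days -> 42 left
October 2051 has 31 days -> 11 left
November 2051: 11 <= 30 -> lands on November 11

Result: 2051-11-11


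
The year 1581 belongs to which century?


Century = (year - 1) // 100 + 1
= (1581 - 1) // 100 + 1
= 1580 // 100 + 1
= 15 + 1

16th century


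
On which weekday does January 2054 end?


January 2054 has 31 days
Anchor: Jan 1, 2054. With p = 2054 - 1 = 2053: (p + p//4 - p//100 + p//400) mod 7 = (2053 + 513 - 20 + 5) mod 7 = 2551 mod 7 = 3 -> Thursday (Mon=0 ... Sun=6)
January 1 is the anchor itself -> Thursday
Last day offset: 31 - 1 = 30 days
Weekday index = (3 + 30) mod 7 = 5

Saturday, January 31


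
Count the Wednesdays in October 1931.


October 1931 has 31 days
Anchor: Jan 1, 1931. With p = 1931 - 1 = 1930: (p + p//4 - p//100 + p//400) mod 7 = (1930 + 482 - 19 + 4) mod 7 = 2397 mod 7 = 3 -> Thursday (Mon=0 ... Sun=6)
Days before October (Jan-Sep): 273; October 1 index = (3 + 273) mod 7 = 3 -> Thursday
First Wednesday is October 7
Wednesdays: 7, 14, 21, 28

4 Wednesdays


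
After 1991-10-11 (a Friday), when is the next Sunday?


Current: Friday
Target: Sunday
Days ahead: 2

Next Sunday: 1991-10-13


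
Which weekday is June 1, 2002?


Target: June 1, 2002
Anchor: Jan 1, 2002. With p = 2002 - 1 = 2001: (p + p//4 - p//100 + p//400) mod 7 = (2001 + 500 - 20 + 5) mod 7 = 2486 mod 7 = 1 -> Tuesday (Mon=0 ... Sun=6)
Days before June (Jan-May): 151 days
Weekday index = (1 + 151) mod 7 = 5

Saturday


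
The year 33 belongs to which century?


Century = (year - 1) // 100 + 1
= (33 - 1) // 100 + 1
= 32 // 100 + 1
= 0 + 1

1st century


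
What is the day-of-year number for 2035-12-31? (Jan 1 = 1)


Date: December 31, 2035
Days in months 1 through 11: 334
Plus 31 days in December

Day of year: 365


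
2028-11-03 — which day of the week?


Date: November 3, 2028
Anchor: Jan 1, 2028. With p = 2028 - 1 = 2027: (p + p//4 - p//100 + p//400) mod 7 = (2027 + 506 - 20 + 5) mod 7 = 2518 mod 7 = 5 -> Saturday (Mon=0 ... Sun=6)
Days before November (Jan-Oct): 305; offset = 305 + 3 - 1 = 307
Weekday index = (5 + 307) mod 7 = 4

Day of the week: Friday


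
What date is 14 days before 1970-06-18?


Start: 1970-06-18, subtract 14 days
18 - 14 = 4 stays within June 1970

Result: 1970-06-04


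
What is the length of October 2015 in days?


October 2015

31 days


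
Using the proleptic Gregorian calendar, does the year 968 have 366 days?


Gregorian leap year rule: divisible by 4, but not by 100, unless also by 400.
968 is divisible by 4 but not 100 -> leap year

Yes


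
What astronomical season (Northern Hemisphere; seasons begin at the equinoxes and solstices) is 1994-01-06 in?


Date: January 6
Astronomical Winter (approx.; exact equinox/solstice day varies by year): December 21 to March 19
January 6 falls within the Winter window

Winter


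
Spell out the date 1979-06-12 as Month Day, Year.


ISO 1979-06-12 parses as year=1979, month=06, day=12
Month 6 -> June

June 12, 1979


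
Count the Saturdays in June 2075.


June 2075 has 30 days
Anchor: Jan 1, 2075. With p = 2075 - 1 = 2074: (p + p//4 - p//100 + p//400) mod 7 = (2074 + 518 - 20 + 5) mod 7 = 2577 mod 7 = 1 -> Tuesday (Mon=0 ... Sun=6)
Days before June (Jan-May): 151; June 1 index = (1 + 151) mod 7 = 5 -> Saturday
First Saturday is June 1
Saturdays: 1, 8, 15, 22, 29

5 Saturdays


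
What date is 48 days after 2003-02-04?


Start: 2003-02-04, add 48 days
February 2003 has 28 days: 28 - 4 = 24 days to February 28 -> 24 left
March 2003: 24 <= 31 -> lands on March 24

Result: 2003-03-24


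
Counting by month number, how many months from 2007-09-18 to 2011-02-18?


From September 2007 to February 2011
4 years * 12 = 48 months, minus 7 months = 41

41 months


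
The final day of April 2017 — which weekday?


April 2017 has 30 days
Anchor: Jan 1, 2017. With p = 2017 - 1 = 2016: (p + p//4 - p//100 + p//400) mod 7 = (2016 + 504 - 20 + 5) mod 7 = 2505 mod 7 = 6 -> Sunday (Mon=0 ... Sun=6)
Days before April (Jan-Mar): 90; April 1 index = (6 + 90) mod 7 = 5 -> Saturday
Last day offset: 30 - 1 = 29 days
Weekday index = (5 + 29) mod 7 = 6

Sunday, April 30


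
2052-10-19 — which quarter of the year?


Month: October (month 10)
Q1: Jan-Mar, Q2: Apr-Jun, Q3: Jul-Sep, Q4: Oct-Dec

Q4


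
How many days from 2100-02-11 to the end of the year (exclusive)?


Day of year: 42 of 365
Remaining = 365 - 42

323 days


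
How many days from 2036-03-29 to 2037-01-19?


From 2036-03-29 to 2037-01-19
2036-03-29: days before March = 31 + 29 = 60 (2036 is a leap year); day of year = 60 + 29 = 89
2037-01-19: day of year = 19
Rest of 2036: 366 - 89 = 277
Total = 277 + 19 = 296

296 days


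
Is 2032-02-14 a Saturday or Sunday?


Anchor: Jan 1, 2032. With p = 2032 - 1 = 2031: (p + p//4 - p//100 + p//400) mod 7 = (2031 + 507 - 20 + 5) mod 7 = 2523 mod 7 = 3 -> Thursday (Mon=0 ... Sun=6)
Day of year: 45; offset = 44
Weekday index = (3 + 44) mod 7 = 5 -> Saturday
Weekend days: Saturday, Sunday

Yes


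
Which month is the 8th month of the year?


Month 8 of 12

August


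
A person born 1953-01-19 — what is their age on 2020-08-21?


Birth: 1953-01-19
Reference: 2020-08-21
Year difference: 2020 - 1953 = 67

67 years old


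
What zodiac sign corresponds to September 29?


Date: September 29
Conventional tropical zodiac dates: Libra from September 23 onward; Scorpio starts October 23
September 29 falls within the Libra range

Libra


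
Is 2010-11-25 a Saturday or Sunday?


Anchor: Jan 1, 2010. With p = 2010 - 1 = 2009: (p + p//4 - p//100 + p//400) mod 7 = (2009 + 502 - 20 + 5) mod 7 = 2496 mod 7 = 4 -> Friday (Mon=0 ... Sun=6)
Day of year: 329; offset = 328
Weekday index = (4 + 328) mod 7 = 3 -> Thursday
Weekend days: Saturday, Sunday

No


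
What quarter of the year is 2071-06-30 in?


Month: June (month 6)
Q1: Jan-Mar, Q2: Apr-Jun, Q3: Jul-Sep, Q4: Oct-Dec

Q2


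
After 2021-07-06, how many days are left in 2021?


Day of year: 187 of 365
Remaining = 365 - 187

178 days


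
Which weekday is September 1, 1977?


Target: September 1, 1977
Anchor: Jan 1, 1977. With p = 1977 - 1 = 1976: (p + p//4 - p//100 + p//400) mod 7 = (1976 + 494 - 19 + 4) mod 7 = 2455 mod 7 = 5 -> Saturday (Mon=0 ... Sun=6)
Days before September (Jan-Aug): 243 days
Weekday index = (5 + 243) mod 7 = 3

Thursday


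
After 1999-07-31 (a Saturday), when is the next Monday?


Current: Saturday
Target: Monday
Days ahead: 2

Next Monday: 1999-08-02


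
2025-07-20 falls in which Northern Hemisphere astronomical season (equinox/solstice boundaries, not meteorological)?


Date: July 20
Astronomical Summer (approx.; exact equinox/solstice day varies by year): June 21 to September 21
July 20 falls within the Summer window

Summer


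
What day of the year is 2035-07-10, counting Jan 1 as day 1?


Date: July 10, 2035
Days in months 1 through 6: 181
Plus 10 days in July

Day of year: 191


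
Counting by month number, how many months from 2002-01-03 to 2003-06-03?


From January 2002 to June 2003
1 year * 12 = 12 months, plus 5 months = 17

17 months


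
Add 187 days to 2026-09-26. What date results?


Start: 2026-09-26, add 187 days
September 2026 has 30 days: 30 - 26 = 4 days to September 30 -> 183 left
October 2026 has 31 days -> 152 left
November 2026 has 30 days -> 122 left
December 2026 has 31 days -> 91 left
January 2027 has 31 days -> 60 left
February 2027 has 28 days -> 32 left
March 2027 has 31 days -> 1 left
April 2027: 1 <= 30 -> lands on April 1

Result: 2027-04-01


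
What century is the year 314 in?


Century = (year - 1) // 100 + 1
= (314 - 1) // 100 + 1
= 313 // 100 + 1
= 3 + 1

4th century


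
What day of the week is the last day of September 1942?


September 1942 has 30 days
Anchor: Jan 1, 1942. With p = 1942 - 1 = 1941: (p + p//4 - p//100 + p//400) mod 7 = (1941 + 485 - 19 + 4) mod 7 = 2411 mod 7 = 3 -> Thursday (Mon=0 ... Sun=6)
Days before September (Jan-Aug): 243; September 1 index = (3 + 243) mod 7 = 1 -> Tuesday
Last day offset: 30 - 1 = 29 days
Weekday index = (1 + 29) mod 7 = 2

Wednesday, September 30


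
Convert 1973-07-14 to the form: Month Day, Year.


ISO 1973-07-14 parses as year=1973, month=07, day=14
Month 7 -> July

July 14, 1973


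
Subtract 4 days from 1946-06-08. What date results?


Start: 1946-06-08, subtract 4 days
8 - 4 = 4 stays within June 1946

Result: 1946-06-04


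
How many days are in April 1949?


April 1949

30 days


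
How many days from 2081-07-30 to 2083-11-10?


From 2081-07-30 to 2083-11-10
2081-07-30: days before July = 31 + 28 + 31 + 30 + 31 + 30 = 181 (2081 is not a leap year); day of year = 181 + 30 = 211
2083-11-10: days before November = 31 + 28 + 31 + 30 + 31 + 30 + 31 + 31 + 30 + 31 = 304 (2083 is not a leap year); day of year = 304 + 10 = 314
Rest of 2081: 365 - 211 = 154
Full years 2082 (365): 365
Total = 154 + 365 + 314 = 833

833 days


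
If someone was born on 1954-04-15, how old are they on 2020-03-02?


Birth: 1954-04-15
Reference: 2020-03-02
Year difference: 2020 - 1954 = 66
Birthday not yet reached in 2020, subtract 1

65 years old


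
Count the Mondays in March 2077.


March 2077 has 31 days
Anchor: Jan 1, 2077. With p = 2077 - 1 = 2076: (p + p//4 - p//100 + p//400) mod 7 = (2076 + 519 - 20 + 5) mod 7 = 2580 mod 7 = 4 -> Friday (Mon=0 ... Sun=6)
Days before March (Jan-Feb): 59; March 1 index = (4 + 59) mod 7 = 0 -> Monday
First Monday is March 1
Mondays: 1, 8, 15, 22, 29

5 Mondays


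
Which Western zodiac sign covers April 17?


Date: April 17
Conventional tropical zodiac dates: Aries from March 21 onward; Taurus starts April 20
April 17 falls within the Aries range

Aries


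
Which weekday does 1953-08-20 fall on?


Date: August 20, 1953
Anchor: Jan 1, 1953. With p = 1953 - 1 = 1952: (p + p//4 - p//100 + p//400) mod 7 = (1952 + 488 - 19 + 4) mod 7 = 2425 mod 7 = 3 -> Thursday (Mon=0 ... Sun=6)
Days before August (Jan-Jul): 212; offset = 212 + 20 - 1 = 231
Weekday index = (3 + 231) mod 7 = 3

Day of the week: Thursday


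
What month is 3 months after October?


October is month 10
10 + 3 = 13; wrap: 13 - 12 = 1

January


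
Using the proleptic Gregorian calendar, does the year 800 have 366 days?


Gregorian leap year rule: divisible by 4, but not by 100, unless also by 400.
800 is divisible by 400 -> leap year

Yes


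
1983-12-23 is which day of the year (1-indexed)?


Date: December 23, 1983
Days in months 1 through 11: 334
Plus 23 days in December

Day of year: 357


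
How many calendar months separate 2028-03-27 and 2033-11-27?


From March 2028 to November 2033
5 years * 12 = 60 months, plus 8 months = 68

68 months


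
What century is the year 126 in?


Century = (year - 1) // 100 + 1
= (126 - 1) // 100 + 1
= 125 // 100 + 1
= 1 + 1

2nd century


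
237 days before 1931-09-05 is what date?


Start: 1931-09-05, subtract 237 days
Back 5 days from September 5 reaches August 31, 1931 -> 232 left
August 1931 has 31 days -> back to July 31, 1931 -> 201 left
July 1931 has 31 days -> back to June 30, 1931 -> 170 left
June 1931 has 30 days -> back to May 31, 1931 -> 140 left
May 1931 has 31 days -> back to April 30, 1931 -> 109 left
April 1931 has 30 days -> back to March 31, 1931 -> 79 left
March 1931 has 31 days -> back to February 28, 1931 -> 48 left
February 1931 has 28 days -> back to January 31, 1931 -> 20 left
January 1931: 31 - 20 = 11 -> lands on January 11

Result: 1931-01-11


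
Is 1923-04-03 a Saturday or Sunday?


Anchor: Jan 1, 1923. With p = 1923 - 1 = 1922: (p + p//4 - p//100 + p//400) mod 7 = (1922 + 480 - 19 + 4) mod 7 = 2387 mod 7 = 0 -> Monday (Mon=0 ... Sun=6)
Day of year: 93; offset = 92
Weekday index = (0 + 92) mod 7 = 1 -> Tuesday
Weekend days: Saturday, Sunday

No


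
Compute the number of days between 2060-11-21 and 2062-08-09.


From 2060-11-21 to 2062-08-09
2060-11-21: days before November = 31 + 29 + 31 + 30 + 31 + 30 + 31 + 31 + 30 + 31 = 305 (2060 is a leap year); day of year = 305 + 21 = 326
2062-08-09: days before August = 31 + 28 + 31 + 30 + 31 + 30 + 31 = 212 (2062 is not a leap year); day of year = 212 + 9 = 221
Rest of 2060: 366 - 326 = 40
Full years 2061 (365): 365
Total = 40 + 365 + 221 = 626

626 days


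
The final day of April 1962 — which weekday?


April 1962 has 30 days
Anchor: Jan 1, 1962. With p = 1962 - 1 = 1961: (p + p//4 - p//100 + p//400) mod 7 = (1961 + 490 - 19 + 4) mod 7 = 2436 mod 7 = 0 -> Monday (Mon=0 ... Sun=6)
Days before April (Jan-Mar): 90; April 1 index = (0 + 90) mod 7 = 6 -> Sunday
Last day offset: 30 - 1 = 29 days
Weekday index = (6 + 29) mod 7 = 0

Monday, April 30


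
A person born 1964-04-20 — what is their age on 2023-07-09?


Birth: 1964-04-20
Reference: 2023-07-09
Year difference: 2023 - 1964 = 59

59 years old


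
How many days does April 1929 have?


April 1929

30 days


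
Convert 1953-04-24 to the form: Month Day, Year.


ISO 1953-04-24 parses as year=1953, month=04, day=24
Month 4 -> April

April 24, 1953


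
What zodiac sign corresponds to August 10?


Date: August 10
Conventional tropical zodiac dates: Leo from July 23 onward; Virgo starts August 23
August 10 falls within the Leo range

Leo


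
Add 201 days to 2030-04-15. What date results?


Start: 2030-04-15, add 201 days
April 2030 has 30 days: 30 - 15 = 15 days to April 30 -> 186 left
May 2030 has 31 days -> 155 left
June 2030 has 30 days -> 125 left
July 2030 has 31 days -> 94 left
August 2030 has 31 days -> 63 left
September 2030 has 30 days -> 33 left
October 2030 has 31 days -> 2 left
November 2030: 2 <= 30 -> lands on November 2

Result: 2030-11-02


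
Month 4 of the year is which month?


Month 4 of 12

April


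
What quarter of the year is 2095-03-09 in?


Month: March (month 3)
Q1: Jan-Mar, Q2: Apr-Jun, Q3: Jul-Sep, Q4: Oct-Dec

Q1


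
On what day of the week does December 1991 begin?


Target: December 1, 1991
Anchor: Jan 1, 1991. With p = 1991 - 1 = 1990: (p + p//4 - p//100 + p//400) mod 7 = (1990 + 497 - 19 + 4) mod 7 = 2472 mod 7 = 1 -> Tuesday (Mon=0 ... Sun=6)
Days before December (Jan-Nov): 334 days
Weekday index = (1 + 334) mod 7 = 6

Sunday


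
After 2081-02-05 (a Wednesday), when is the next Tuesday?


Current: Wednesday
Target: Tuesday
Days ahead: 6

Next Tuesday: 2081-02-11


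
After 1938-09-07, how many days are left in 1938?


Day of year: 250 of 365
Remaining = 365 - 250

115 days


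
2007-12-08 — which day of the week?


Date: December 8, 2007
Anchor: Jan 1, 2007. With p = 2007 - 1 = 2006: (p + p//4 - p//100 + p//400) mod 7 = (2006 + 501 - 20 + 5) mod 7 = 2492 mod 7 = 0 -> Monday (Mon=0 ... Sun=6)
Days before December (Jan-Nov): 334; offset = 334 + 8 - 1 = 341
Weekday index = (0 + 341) mod 7 = 5

Day of the week: Saturday


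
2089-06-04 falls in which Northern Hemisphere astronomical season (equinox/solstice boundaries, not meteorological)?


Date: June 4
Astronomical Spring (approx.; exact equinox/solstice day varies by year): March 20 to June 20
June 4 falls within the Spring window

Spring


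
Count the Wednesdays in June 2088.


June 2088 has 30 days
Anchor: Jan 1, 2088. With p = 2088 - 1 = 2087: (p + p//4 - p//100 + p//400) mod 7 = (2087 + 521 - 20 + 5) mod 7 = 2593 mod 7 = 3 -> Thursday (Mon=0 ... Sun=6)
Days before June (Jan-May): 152; June 1 index = (3 + 152) mod 7 = 1 -> Tuesday
First Wednesday is June 2
Wednesdays: 2, 9, 16, 23, 30

5 Wednesdays


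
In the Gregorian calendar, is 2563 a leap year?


Gregorian leap year rule: divisible by 4, but not by 100, unless also by 400.
2563 is not divisible by 4 -> not a leap year

No


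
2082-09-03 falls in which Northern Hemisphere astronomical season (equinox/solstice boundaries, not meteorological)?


Date: September 3
Astronomical Summer (approx.; exact equinox/solstice day varies by year): June 21 to September 21
September 3 falls within the Summer window

Summer


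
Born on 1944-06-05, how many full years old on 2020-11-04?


Birth: 1944-06-05
Reference: 2020-11-04
Year difference: 2020 - 1944 = 76

76 years old


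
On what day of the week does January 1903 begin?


Target: January 1, 1903
Anchor: Jan 1, 1903. With p = 1903 - 1 = 1902: (p + p//4 - p//100 + p//400) mod 7 = (1902 + 475 - 19 + 4) mod 7 = 2362 mod 7 = 3 -> Thursday (Mon=0 ... Sun=6)
Offset from anchor: 0 days
Weekday index = (3 + 0) mod 7 = 3

Thursday


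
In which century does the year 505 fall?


Century = (year - 1) // 100 + 1
= (505 - 1) // 100 + 1
= 504 // 100 + 1
= 5 + 1

6th century


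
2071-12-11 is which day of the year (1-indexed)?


Date: December 11, 2071
Days in months 1 through 11: 334
Plus 11 days in December

Day of year: 345


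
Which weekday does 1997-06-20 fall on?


Date: June 20, 1997
Anchor: Jan 1, 1997. With p = 1997 - 1 = 1996: (p + p//4 - p//100 + p//400) mod 7 = (1996 + 499 - 19 + 4) mod 7 = 2480 mod 7 = 2 -> Wednesday (Mon=0 ... Sun=6)
Days before June (Jan-May): 151; offset = 151 + 20 - 1 = 170
Weekday index = (2 + 170) mod 7 = 4

Day of the week: Friday


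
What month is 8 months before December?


December is month 12
12 - 8 = 4

April


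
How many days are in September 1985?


September 1985

30 days


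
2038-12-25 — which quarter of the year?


Month: December (month 12)
Q1: Jan-Mar, Q2: Apr-Jun, Q3: Jul-Sep, Q4: Oct-Dec

Q4


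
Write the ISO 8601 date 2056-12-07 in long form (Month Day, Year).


ISO 2056-12-07 parses as year=2056, month=12, day=07
Month 12 -> December

December 7, 2056


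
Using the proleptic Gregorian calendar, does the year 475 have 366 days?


Gregorian leap year rule: divisible by 4, but not by 100, unless also by 400.
475 is not divisible by 4 -> not a leap year

No


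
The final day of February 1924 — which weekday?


February 1924 has 29 days
Anchor: Jan 1, 1924. With p = 1924 - 1 = 1923: (p + p//4 - p//100 + p//400) mod 7 = (1923 + 480 - 19 + 4) mod 7 = 2388 mod 7 = 1 -> Tuesday (Mon=0 ... Sun=6)
Days before February (Jan): 31; February 1 index = (1 + 31) mod 7 = 4 -> Friday
Last day offset: 29 - 1 = 28 days
Weekday index = (4 + 28) mod 7 = 4

Friday, February 29


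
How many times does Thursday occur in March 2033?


March 2033 has 31 days
Anchor: Jan 1, 2033. With p = 2033 - 1 = 2032: (p + p//4 - p//100 + p//400) mod 7 = (2032 + 508 - 20 + 5) mod 7 = 2525 mod 7 = 5 -> Saturday (Mon=0 ... Sun=6)
Days before March (Jan-Feb): 59; March 1 index = (5 + 59) mod 7 = 1 -> Tuesday
First Thursday is March 3
Thursdays: 3, 10, 17, 24, 31

5 Thursdays


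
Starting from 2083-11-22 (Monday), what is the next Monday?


Current: Monday
Target: Monday
Days ahead: 7

Next Monday: 2083-11-29


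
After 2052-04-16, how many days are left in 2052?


Day of year: 107 of 366
Remaining = 366 - 107

259 days


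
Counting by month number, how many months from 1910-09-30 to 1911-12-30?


From September 1910 to December 1911
1 year * 12 = 12 months, plus 3 months = 15

15 months


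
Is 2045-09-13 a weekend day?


Anchor: Jan 1, 2045. With p = 2045 - 1 = 2044: (p + p//4 - p//100 + p//400) mod 7 = (2044 + 511 - 20 + 5) mod 7 = 2540 mod 7 = 6 -> Sunday (Mon=0 ... Sun=6)
Day of year: 256; offset = 255
Weekday index = (6 + 255) mod 7 = 2 -> Wednesday
Weekend days: Saturday, Sunday

No


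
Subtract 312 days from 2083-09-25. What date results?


Start: 2083-09-25, subtract 312 days
Back 25 days from September 25 reaches August 31, 2083 -> 287 left
August 2083 has 31 days -> back to July 31, 2083 -> 256 left
July 2083 has 31 days -> back to June 30, 2083 -> 225 left
June 2083 has 30 days -> back to May 31, 2083 -> 195 left
May 2083 has 31 days -> back to April 30, 2083 -> 164 left
April 2083 has 30 days -> back to March 31, 2083 -> 134 left
March 2083 has 31 days -> back to February 28, 2083 -> 103 left
February 2083 has 28 days -> back to January 31, 2083 -> 75 left
January 2083 has 31 days -> back to December 31, 2082 -> 44 left
December 2082 has 31 days -> back to November 30, 2082 -> 13 left
November 2082: 30 - 13 = 17 -> lands on November 17

Result: 2082-11-17


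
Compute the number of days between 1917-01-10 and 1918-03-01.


From 1917-01-10 to 1918-03-01
1917-01-10: day of year = 10
1918-03-01: days before March = 31 + 28 = 59 (1918 is not a leap year); day of year = 59 + 1 = 60
Rest of 1917: 365 - 10 = 355
Total = 355 + 60 = 415

415 days


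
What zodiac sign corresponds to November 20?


Date: November 20
Conventional tropical zodiac dates: Scorpio from October 23 onward; Sagittarius starts November 22
November 20 falls within the Scorpio range

Scorpio


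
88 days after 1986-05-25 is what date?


Start: 1986-05-25, add 88 days
May 1986 has 31 days: 31 - 25 = 6 days to May 31 -> 82 left
June 1986 has 30 days -> 52 left
July 1986 has 31 days -> 21 left
August 1986: 21 <= 31 -> lands on August 21

Result: 1986-08-21


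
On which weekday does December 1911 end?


December 1911 has 31 days
Anchor: Jan 1, 1911. With p = 1911 - 1 = 1910: (p + p//4 - p//100 + p//400) mod 7 = (1910 + 477 - 19 + 4) mod 7 = 2372 mod 7 = 6 -> Sunday (Mon=0 ... Sun=6)
Days before December (Jan-Nov): 334; December 1 index = (6 + 334) mod 7 = 4 -> Friday
Last day offset: 31 - 1 = 30 days
Weekday index = (4 + 30) mod 7 = 6

Sunday, December 31


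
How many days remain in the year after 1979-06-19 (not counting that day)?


Day of year: 170 of 365
Remaining = 365 - 170

195 days


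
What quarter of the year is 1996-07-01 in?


Month: July (month 7)
Q1: Jan-Mar, Q2: Apr-Jun, Q3: Jul-Sep, Q4: Oct-Dec

Q3


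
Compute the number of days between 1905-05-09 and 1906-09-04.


From 1905-05-09 to 1906-09-04
1905-05-09: days before May = 31 + 28 + 31 + 30 = 120 (1905 is not a leap year); day of year = 120 + 9 = 129
1906-09-04: days before September = 31 + 28 + 31 + 30 + 31 + 30 + 31 + 31 = 243 (1906 is not a leap year); day of year = 243 + 4 = 247
Rest of 1905: 365 - 129 = 236
Total = 236 + 247 = 483

483 days


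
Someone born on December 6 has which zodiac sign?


Date: December 6
Conventional tropical zodiac dates: Sagittarius from November 22 onward; Capricorn starts December 22
December 6 falls within the Sagittarius range

Sagittarius


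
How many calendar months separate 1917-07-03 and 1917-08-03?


From July 1917 to August 1917
0 years * 12 = 0 months, plus 1 month = 1

1 month


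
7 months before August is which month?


August is month 8
8 - 7 = 1

January


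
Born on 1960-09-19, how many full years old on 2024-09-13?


Birth: 1960-09-19
Reference: 2024-09-13
Year difference: 2024 - 1960 = 64
Birthday not yet reached in 2024, subtract 1

63 years old


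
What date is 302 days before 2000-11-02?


Start: 2000-11-02, subtract 302 days
Back 2 days from November 2 reaches October 31, 2000 -> 300 left
October 2000 has 31 days -> back to September 30, 2000 -> 269 left
September 2000 has 30 days -> back to August 31, 2000 -> 239 left
August 2000 has 31 days -> back to July 31, 2000 -> 208 left
July 2000 has 31 days -> back to June 30, 2000 -> 177 left
June 2000 has 30 days -> back to May 31, 2000 -> 147 left
May 2000 has 31 days -> back to April 30, 2000 -> 116 left
April 2000 has 30 days -> back to March 31, 2000 -> 86 left
March 2000 has 31 days -> back to February 29, 2000 -> 55 left
February 2000 has 29 days -> back to January 31, 2000 -> 26 left
January 2000: 31 - 26 = 5 -> lands on January 5

Result: 2000-01-05


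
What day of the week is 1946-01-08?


Date: January 8, 1946
Anchor: Jan 1, 1946. With p = 1946 - 1 = 1945: (p + p//4 - p//100 + p//400) mod 7 = (1945 + 486 - 19 + 4) mod 7 = 2416 mod 7 = 1 -> Tuesday (Mon=0 ... Sun=6)
Days into year = 8 - 1 = 7
Weekday index = (1 + 7) mod 7 = 1

Day of the week: Tuesday


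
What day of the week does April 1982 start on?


Target: April 1, 1982
Anchor: Jan 1, 1982. With p = 1982 - 1 = 1981: (p + p//4 - p//100 + p//400) mod 7 = (1981 + 495 - 19 + 4) mod 7 = 2461 mod 7 = 4 -> Friday (Mon=0 ... Sun=6)
Days before April (Jan-Mar): 90 days
Weekday index = (4 + 90) mod 7 = 3

Thursday


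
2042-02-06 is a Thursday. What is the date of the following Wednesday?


Current: Thursday
Target: Wednesday
Days ahead: 6

Next Wednesday: 2042-02-12


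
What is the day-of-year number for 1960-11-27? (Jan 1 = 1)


Date: November 27, 1960
Days in months 1 through 10: 305
Plus 27 days in November

Day of year: 332


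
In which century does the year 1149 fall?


Century = (year - 1) // 100 + 1
= (1149 - 1) // 100 + 1
= 1148 // 100 + 1
= 11 + 1

12th century


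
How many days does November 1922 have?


November 1922

30 days


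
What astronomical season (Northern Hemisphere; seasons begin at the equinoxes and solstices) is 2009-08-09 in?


Date: August 9
Astronomical Summer (approx.; exact equinox/solstice day varies by year): June 21 to September 21
August 9 falls within the Summer window

Summer


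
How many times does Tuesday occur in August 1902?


August 1902 has 31 days
Anchor: Jan 1, 1902. With p = 1902 - 1 = 1901: (p + p//4 - p//100 + p//400) mod 7 = (1901 + 475 - 19 + 4) mod 7 = 2361 mod 7 = 2 -> Wednesday (Mon=0 ... Sun=6)
Days before August (Jan-Jul): 212; August 1 index = (2 + 212) mod 7 = 4 -> Friday
First Tuesday is August 5
Tuesdays: 5, 12, 19, 26

4 Tuesdays


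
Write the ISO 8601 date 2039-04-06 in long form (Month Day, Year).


ISO 2039-04-06 parses as year=2039, month=04, day=06
Month 4 -> April

April 6, 2039


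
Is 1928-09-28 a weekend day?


Anchor: Jan 1, 1928. With p = 1928 - 1 = 1927: (p + p//4 - p//100 + p//400) mod 7 = (1927 + 481 - 19 + 4) mod 7 = 2393 mod 7 = 6 -> Sunday (Mon=0 ... Sun=6)
Day of year: 272; offset = 271
Weekday index = (6 + 271) mod 7 = 4 -> Friday
Weekend days: Saturday, Sunday

No


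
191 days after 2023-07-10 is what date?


Start: 2023-07-10, add 191 days
July 2023 has 31 days: 31 - 10 = 21 days to July 31 -> 170 left
August 2023 has 31 days -> 139 left
September 2023 has 30 days -> 109 left
October 2023 has 31 days -> 78 left
November 2023 has 30 days -> 48 left
December 2023 has 31 days -> 17 left
January 2024: 17 <= 31 -> lands on January 17

Result: 2024-01-17
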